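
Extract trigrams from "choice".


Word: "choice" (length 6)
Number of trigrams = 6 - 3 + 1 = 4
  Position 0: "cho"
  Position 1: "hoi"
  Position 2: "oic"
  Position 3: "ice"
Trigrams = "cho", "hoi", "oic", "ice"


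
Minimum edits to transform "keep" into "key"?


Word 1: "keep" (length 4)
Word 2: "key" (length 3)
One optimal edit sequence (insert/delete/substitute each cost 1):
  1. keep 'k'
  2. delete 'e'  (+1)
  3. keep 'e'
  4. substitute 'p' -> 'y'  (+1)
Total edit operations: 2
Edit distance = 2


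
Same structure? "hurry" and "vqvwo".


Pattern of "hurry": [0, 1, 2, 2, 3]
Pattern of "vqvwo": [0, 1, 0, 2, 3]
Patterns do not match
Same pattern = No


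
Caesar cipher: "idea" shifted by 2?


Word: "idea"
Shift: 2
Each letter → (letter + shift) mod 26:
  'i' (8) + 2 = 10 → 'k'
  'd' (3) + 2 = 5 → 'f'
  'e' (4) + 2 = 6 → 'g'
  'a' (0) + 2 = 2 → 'c'
Result = "kfgc"


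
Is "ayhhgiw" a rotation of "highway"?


Word: "highway", Candidate: "ayhhgiw"
Method: check if candidate is substring of word+word
"highwayhighway" contains "ayhhgiw"? No
Is rotation = No


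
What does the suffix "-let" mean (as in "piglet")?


Suffix: -let
Example: piglet = pig + -let
Meaning = small


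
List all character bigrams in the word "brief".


Word: "brief" (length 5)
Number of bigrams = 5 - 2 + 1 = 4
  Position 0: "br"
  Position 1: "ri"
  Position 2: "ie"
  Position 3: "ef"
Bigrams = "br", "ri", "ie", "ef"


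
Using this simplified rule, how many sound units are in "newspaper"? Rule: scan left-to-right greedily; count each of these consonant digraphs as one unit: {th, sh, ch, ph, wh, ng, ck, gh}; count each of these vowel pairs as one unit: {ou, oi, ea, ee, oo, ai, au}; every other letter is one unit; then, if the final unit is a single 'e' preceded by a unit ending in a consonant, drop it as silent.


Word: "newspaper" (9 letters)
Left-to-right scan:
  [1] 'n' (letter)
  [2] 'e' (letter)
  [3] 'w' (letter)
  [4] 's' (letter)
  [5] 'p' (letter)
  [6] 'a' (letter)
  [7] 'p' (letter)
  [8] 'e' (letter)
  [9] 'r' (letter)
Units from scan: 9
Sound units = 9 units


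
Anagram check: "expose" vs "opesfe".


Word 1: "expose" → sorted: eeopsx
Word 2: "opesfe" → sorted: eefops
Same letters? eeopsx != eefops
Anagram = No


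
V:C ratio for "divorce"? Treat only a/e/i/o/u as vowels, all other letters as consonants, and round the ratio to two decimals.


Word: "divorce"
Vowels (a,e,i,o,u): 3
Consonants: 4
Ratio = 3/4
= 0.75


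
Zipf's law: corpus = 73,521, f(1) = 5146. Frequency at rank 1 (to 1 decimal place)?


Zipf's law: f(r) = f(1) / r
f(1) = 5146
f(1) = 5146 / 1
= 5146.0 occurrences


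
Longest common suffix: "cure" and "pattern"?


Word 1: "cure"
Word 2: "pattern"
Comparing from end:
  Pos -1: 'e' != 'n' (stop)
LCS = "" (length 0)


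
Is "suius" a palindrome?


Word: "suius"
Reversed: "suius"
Forward == Backward? suius == suius
Palindrome = Yes


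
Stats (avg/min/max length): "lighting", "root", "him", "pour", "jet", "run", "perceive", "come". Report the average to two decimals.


Lengths: "lighting"=8, "root"=4, "him"=3, "pour"=4, "jet"=3, "run"=3, "perceive"=8, "come"=4
Sum = 37, Count = 8
Average = 37/8 = 4.63
= avg=4.63, min=3, max=8


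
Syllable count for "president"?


Word: "president"
Syllable breakdown: pres-i-dent
Counting: 3 parts
= 3 syllables


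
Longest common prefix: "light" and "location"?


Word 1: "light"
Word 2: "location"
Comparing from start:
  Pos 0: 'l' == 'l'
  Pos 1: 'i' != 'o' (stop)
LCP = "l" (length 1)


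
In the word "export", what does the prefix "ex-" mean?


Prefix: ex-
As in: export -> ex- + port
Meaning = out / former


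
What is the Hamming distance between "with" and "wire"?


Comparing character by character (same length = 4):
  Pos 0: 'w' vs 'w' =
  Pos 1: 'i' vs 'i' =
  Pos 2: 't' vs 'r' !=
  Pos 3: 'h' vs 'e' !=
Hamming distance = 2


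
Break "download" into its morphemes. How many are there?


Word: "download"
Morphemes: down- / load
Each morpheme carries meaning
= 2 morphemes


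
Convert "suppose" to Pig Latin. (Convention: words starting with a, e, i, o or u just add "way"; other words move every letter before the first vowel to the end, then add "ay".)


Word: "suppose"
Starts with consonant(s) → move to end, add 'ay'
Consonant cluster: "s"
Pig Latin = "upposesay"


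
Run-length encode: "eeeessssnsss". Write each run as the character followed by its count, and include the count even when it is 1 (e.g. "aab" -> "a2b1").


String: "eeeessssnsss"
Scanning for consecutive runs:
  'e' x 4
  's' x 4
  'n' x 1
  's' x 3
RLE = "e4s4n1s3"


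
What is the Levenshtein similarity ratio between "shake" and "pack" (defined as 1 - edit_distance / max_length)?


Word 1: "shake" (length 5)
Word 2: "pack" (length 4)
One optimal edit sequence:
  1. delete 's'  (+1)
  2. substitute 'h' -> 'p'  (+1)
  3. keep 'a'
  4. substitute 'k' -> 'c'  (+1)
  5. substitute 'e' -> 'k'  (+1)
Edit distance = 4
Max length = max(5, 4) = 5
Similarity = 1 - 4/5
= 0.2000


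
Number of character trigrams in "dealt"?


Word: "dealt" (length 5)
Number of 3-grams = length - 3 + 1 = 5 - 3 + 1
= 3


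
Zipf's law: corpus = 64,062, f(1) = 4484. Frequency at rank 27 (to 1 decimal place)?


Zipf's law: f(r) = f(1) / r
f(1) = 4484
f(27) = 4484 / 27
= 166.1 occurrences


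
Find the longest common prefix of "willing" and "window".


Word 1: "willing"
Word 2: "window"
Comparing from start:
  Pos 0: 'w' == 'w'
  Pos 1: 'i' == 'i'
  Pos 2: 'l' != 'n' (stop)
LCP = "wi" (length 2)


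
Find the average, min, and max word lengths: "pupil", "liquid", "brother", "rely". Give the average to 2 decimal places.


Lengths: "pupil"=5, "liquid"=6, "brother"=7, "rely"=4
Sum = 22, Count = 4
Average = 22/4 = 5.50
= avg=5.50, min=4, max=7


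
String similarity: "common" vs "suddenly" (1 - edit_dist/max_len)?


Word 1: "common" (length 6)
Word 2: "suddenly" (length 8)
One optimal edit sequence:
  1. substitute 'c' -> 's'  (+1)
  2. substitute 'o' -> 'u'  (+1)
  3. substitute 'm' -> 'd'  (+1)
  4. substitute 'm' -> 'd'  (+1)
  5. substitute 'o' -> 'e'  (+1)
  6. keep 'n'
  7. insert 'l'  (+1)
  8. insert 'y'  (+1)
Edit distance = 7
Max length = max(6, 8) = 8
Similarity = 1 - 7/8
= 0.1250


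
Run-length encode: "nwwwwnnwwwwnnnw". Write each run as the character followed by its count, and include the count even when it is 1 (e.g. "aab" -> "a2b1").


String: "nwwwwnnwwwwnnnw"
Scanning for consecutive runs:
  'n' x 1
  'w' x 4
  'n' x 2
  'w' x 4
  'n' x 3
  'w' x 1
RLE = "n1w4n2w4n3w1"


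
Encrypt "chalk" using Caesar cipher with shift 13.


Word: "chalk"
Shift: 13
Each letter → (letter + shift) mod 26:
  'c' (2) + 13 = 15 → 'p'
  'h' (7) + 13 = 20 → 'u'
  'a' (0) + 13 = 13 → 'n'
  'l' (11) + 13 = 24 → 'y'
  'k' (10) + 13 = 23 → 'x'
Result = "punyx"


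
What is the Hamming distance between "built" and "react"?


Comparing character by character (same length = 5):
  Pos 0: 'b' vs 'r' !=
  Pos 1: 'u' vs 'e' !=
  Pos 2: 'i' vs 'a' !=
  Pos 3: 'l' vs 'c' !=
  Pos 4: 't' vs 't' =
Hamming distance = 4


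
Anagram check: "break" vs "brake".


Word 1: "break" → sorted: abekr
Word 2: "brake" → sorted: abekr
Same letters? abekr == abekr
Anagram = Yes


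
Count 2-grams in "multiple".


Word: "multiple" (length 8)
Number of 2-grams = length - 2 + 1 = 8 - 2 + 1
= 7


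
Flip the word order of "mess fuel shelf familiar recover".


Original: "mess fuel shelf familiar recover"
Words (1..n): mess | fuel | shelf | familiar | recover
Reversed (n..1): recover | familiar | shelf | fuel | mess
Result = "recover familiar shelf fuel mess"


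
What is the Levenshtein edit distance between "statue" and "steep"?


Word 1: "statue" (length 6)
Word 2: "steep" (length 5)
One optimal edit sequence (insert/delete/substitute each cost 1):
  1. keep 's'
  2. keep 't'
  3. delete 'a'  (+1)
  4. substitute 't' -> 'e'  (+1)
  5. substitute 'u' -> 'e'  (+1)
  6. substitute 'e' -> 'p'  (+1)
Total edit operations: 4
Edit distance = 4


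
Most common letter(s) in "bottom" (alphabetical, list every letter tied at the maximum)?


Word: "bottom"
Letter counts:
  'b': 1
  'm': 1
  'o': 2
  't': 2
Maximum count = 2
Most frequent = 'o', 't' (2 times each)


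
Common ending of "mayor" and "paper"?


Word 1: "mayor"
Word 2: "paper"
Comparing from end:
  Pos -1: 'r' == 'r'
  Pos -2: 'o' != 'e' (stop)
LCS = "r" (length 1)


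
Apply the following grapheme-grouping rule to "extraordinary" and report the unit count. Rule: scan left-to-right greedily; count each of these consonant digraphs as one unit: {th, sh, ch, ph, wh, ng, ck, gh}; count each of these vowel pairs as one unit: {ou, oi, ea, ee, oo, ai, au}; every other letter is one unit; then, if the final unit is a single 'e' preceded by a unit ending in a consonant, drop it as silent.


Word: "extraordinary" (13 letters)
Left-to-right scan:
  [1] 'e' (letter)
  [2] 'x' (letter)
  [3] 't' (letter)
  [4] 'r' (letter)
  [5] 'a' (letter)
  [6] 'o' (letter)
  [7] 'r' (letter)
  [8] 'd' (letter)
  [9] 'i' (letter)
  [10] 'n' (letter)
  [11] 'a' (letter)
  [12] 'r' (letter)
  [13] 'y' (letter)
Units from scan: 13
Sound units = 13 units


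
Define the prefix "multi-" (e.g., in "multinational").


Prefix: multi-
Example: multinational = multi- + national
Meaning = many


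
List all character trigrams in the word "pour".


Word: "pour" (length 4)
Number of trigrams = 4 - 3 + 1 = 2
  Position 0: "pou"
  Position 1: "our"
Trigrams = "pou", "our"


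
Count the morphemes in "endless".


Word: "endless"
Morphemes: end + -less
Each morpheme carries meaning
= 2 morphemes


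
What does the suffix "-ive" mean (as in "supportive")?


Suffix: -ive
Example: supportive = support + -ive
Meaning = tending to


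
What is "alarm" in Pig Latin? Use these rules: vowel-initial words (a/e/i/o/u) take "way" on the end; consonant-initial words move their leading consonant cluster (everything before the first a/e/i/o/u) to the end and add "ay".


Word: "alarm"
Starts with vowel → add 'way'
Pig Latin = "alarmway"


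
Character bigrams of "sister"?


Word: "sister" (length 6)
Number of bigrams = 6 - 2 + 1 = 5
  Position 0: "si"
  Position 1: "is"
  Position 2: "st"
  Position 3: "te"
  Position 4: "er"
Bigrams = "si", "is", "st", "te", "er"


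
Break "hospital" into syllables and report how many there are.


Word: "hospital"
Syllable breakdown: hos · pi · tal
Counting: 3 parts
= 3 syllables


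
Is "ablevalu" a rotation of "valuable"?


Word: "valuable", Candidate: "ablevalu"
Method: check if candidate is substring of word+word
"valuablevaluable" contains "ablevalu"? Yes
Is rotation = Yes


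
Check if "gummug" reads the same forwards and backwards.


Word: "gummug"
Reversed: "gummug"
Forward == Backward? gummug == gummug
Palindrome = Yes


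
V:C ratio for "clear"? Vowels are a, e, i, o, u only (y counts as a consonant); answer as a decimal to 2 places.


Word: "clear"
Vowels (a,e,i,o,u): 2
Consonants: 3
Ratio = 2/3
= 0.67


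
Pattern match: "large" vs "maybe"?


Pattern of "large": [0, 1, 2, 3, 4]
Pattern of "maybe": [0, 1, 2, 3, 4]
Patterns match
Same pattern = Yes


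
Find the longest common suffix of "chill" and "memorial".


Word 1: "chill"
Word 2: "memorial"
Comparing from end:
  Pos -1: 'l' == 'l'
  Pos -2: 'l' != 'a' (stop)
LCS = "l" (length 1)


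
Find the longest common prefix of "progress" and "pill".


Word 1: "progress"
Word 2: "pill"
Comparing from start:
  Pos 0: 'p' == 'p'
  Pos 1: 'r' != 'i' (stop)
LCP = "p" (length 1)


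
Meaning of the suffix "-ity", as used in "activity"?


Suffix: -ity
As in: activity -> active + -ity, with a spelling change
Meaning = quality of


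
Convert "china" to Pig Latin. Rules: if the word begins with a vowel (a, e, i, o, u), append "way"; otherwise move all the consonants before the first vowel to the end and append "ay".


Word: "china"
Starts with consonant(s) → move to end, add 'ay'
Consonant cluster: "ch"
Pig Latin = "inachay"


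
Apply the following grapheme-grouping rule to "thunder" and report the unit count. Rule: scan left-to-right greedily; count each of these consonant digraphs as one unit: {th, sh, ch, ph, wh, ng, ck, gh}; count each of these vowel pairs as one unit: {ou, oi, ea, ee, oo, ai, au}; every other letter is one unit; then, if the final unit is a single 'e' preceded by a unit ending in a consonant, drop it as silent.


Word: "thunder" (7 letters)
Left-to-right scan:
  (1) 'th' (digraph)
  (2) 'u' (letter)
  (3) 'n' (letter)
  (4) 'd' (letter)
  (5) 'e' (letter)
  (6) 'r' (letter)
Units from scan: 6
Sound units = 6 units


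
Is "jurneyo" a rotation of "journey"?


Word: "journey", Candidate: "jurneyo"
Method: check if candidate is substring of word+word
"journeyjourney" contains "jurneyo"? No
Is rotation = No


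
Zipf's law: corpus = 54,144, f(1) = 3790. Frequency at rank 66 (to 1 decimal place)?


Zipf's law: f(r) = f(1) / r
f(1) = 3790
f(66) = 3790 / 66
= 57.4 occurrences


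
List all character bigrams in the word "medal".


Word: "medal" (length 5)
Number of bigrams = 5 - 2 + 1 = 4
  Position 0: "me"
  Position 1: "ed"
  Position 2: "da"
  Position 3: "al"
Bigrams = "me", "ed", "da", "al"


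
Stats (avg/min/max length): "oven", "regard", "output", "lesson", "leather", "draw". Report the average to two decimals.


Lengths: "oven"=4, "regard"=6, "output"=6, "lesson"=6, "leather"=7, "draw"=4
Sum = 33, Count = 6
Average = 33/6 = 5.50
= avg=5.50, min=4, max=7


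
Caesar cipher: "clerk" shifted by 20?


Word: "clerk"
Shift: 20
Each letter → (letter + shift) mod 26:
  'c' (2) + 20 = 22 → 'w'
  'l' (11) + 20 = 5 → 'f'
  'e' (4) + 20 = 24 → 'y'
  'r' (17) + 20 = 11 → 'l'
  'k' (10) + 20 = 4 → 'e'
Result = "wfyle"


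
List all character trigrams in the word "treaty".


Word: "treaty" (length 6)
Number of trigrams = 6 - 3 + 1 = 4
  Position 0: "tre"
  Position 1: "rea"
  Position 2: "eat"
  Position 3: "aty"
Trigrams = "tre", "rea", "eat", "aty"


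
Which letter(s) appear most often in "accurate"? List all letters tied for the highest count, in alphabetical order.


Word: "accurate"
Letter counts:
  'a': 2
  'c': 2
  'e': 1
  'r': 1
  't': 1
  'u': 1
Maximum count = 2
Most frequent = 'a', 'c' (2 times each)


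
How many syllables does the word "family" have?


Word: "family"
Syllable breakdown: fam / i / ly
Counting: 3 parts
= 3 syllables


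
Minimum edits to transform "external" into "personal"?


Word 1: "external" (length 8)
Word 2: "personal" (length 8)
One optimal edit sequence (insert/delete/substitute each cost 1):
  1. substitute 'e' -> 'p'  (+1)
  2. substitute 'x' -> 'e'  (+1)
  3. substitute 't' -> 'r'  (+1)
  4. substitute 'e' -> 's'  (+1)
  5. substitute 'r' -> 'o'  (+1)
  6. keep 'n'
  7. keep 'a'
  8. keep 'l'
Total edit operations: 5
Edit distance = 5


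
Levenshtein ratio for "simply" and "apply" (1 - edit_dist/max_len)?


Word 1: "simply" (length 6)
Word 2: "apply" (length 5)
One optimal edit sequence:
  1. delete 's'  (+1)
  2. substitute 'i' -> 'a'  (+1)
  3. substitute 'm' -> 'p'  (+1)
  4. keep 'p'
  5. keep 'l'
  6. keep 'y'
Edit distance = 3
Max length = max(6, 5) = 6
Similarity = 1 - 3/6
= 0.5000


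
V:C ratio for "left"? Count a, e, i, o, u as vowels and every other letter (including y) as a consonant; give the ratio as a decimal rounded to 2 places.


Word: "left"
Vowels (a,e,i,o,u): 1
Consonants: 3
Ratio = 1/3
= 0.33


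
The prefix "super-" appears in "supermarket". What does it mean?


Prefix: super-
Example: supermarket = super- + market
Meaning = above / beyond


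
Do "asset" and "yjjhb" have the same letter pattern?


Pattern of "asset": [0, 1, 1, 2, 3]
Pattern of "yjjhb": [0, 1, 1, 2, 3]
Patterns match
Same pattern = Yes


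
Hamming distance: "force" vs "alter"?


Comparing character by character (same length = 5):
  Pos 0: 'f' vs 'a' !=
  Pos 1: 'o' vs 'l' !=
  Pos 2: 'r' vs 't' !=
  Pos 3: 'c' vs 'e' !=
  Pos 4: 'e' vs 'r' !=
Hamming distance = 5


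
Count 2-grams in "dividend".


Word: "dividend" (length 8)
Number of 2-grams = length - 2 + 1 = 8 - 2 + 1
= 7


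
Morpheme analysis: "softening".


Word: "softening"
Morphemes: soft / -en / -ing
Each morpheme carries meaning
= 3 morphemes


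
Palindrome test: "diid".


Word: "diid"
Reversed: "diid"
Forward == Backward? diid == diid
Palindrome = Yes


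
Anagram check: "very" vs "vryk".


Word 1: "very" → sorted: ervy
Word 2: "vryk" → sorted: krvy
Same letters? ervy != krvy
Anagram = No


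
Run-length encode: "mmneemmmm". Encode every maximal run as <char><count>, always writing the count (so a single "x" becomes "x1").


String: "mmneemmmm"
Scanning for consecutive runs:
  'm' x 2
  'n' x 1
  'e' x 2
  'm' x 4
RLE = "m2n1e2m4"


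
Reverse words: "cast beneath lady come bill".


Original: "cast beneath lady come bill"
Words (1..n): cast | beneath | lady | come | bill
Reversed (n..1): bill | come | lady | beneath | cast
Result = "bill come lady beneath cast"


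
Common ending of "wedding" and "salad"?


Word 1: "wedding"
Word 2: "salad"
Comparing from end:
  Pos -1: 'g' != 'd' (stop)
LCS = "" (length 0)


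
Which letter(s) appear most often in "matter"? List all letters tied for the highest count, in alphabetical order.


Word: "matter"
Letter counts:
  'a': 1
  'e': 1
  'm': 1
  'r': 1
  't': 2
Maximum count = 2
Most frequent = 't' (2 times each)


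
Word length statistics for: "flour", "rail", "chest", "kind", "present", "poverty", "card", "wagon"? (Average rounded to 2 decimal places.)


Lengths: "flour"=5, "rail"=4, "chest"=5, "kind"=4, "present"=7, "poverty"=7, "card"=4, "wagon"=5
Sum = 41, Count = 8
Average = 41/8 = 5.13
= avg=5.13, min=4, max=7


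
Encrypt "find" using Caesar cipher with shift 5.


Word: "find"
Shift: 5
Each letter → (letter + shift) mod 26:
  'f' (5) + 5 = 10 → 'k'
  'i' (8) + 5 = 13 → 'n'
  'n' (13) + 5 = 18 → 's'
  'd' (3) + 5 = 8 → 'i'
Result = "knsi"


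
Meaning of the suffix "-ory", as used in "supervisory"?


Suffix: -ory
Example: supervisory = supervise + -ory, with a spelling change
Meaning = relating to / place for


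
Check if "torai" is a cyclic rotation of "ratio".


Word: "ratio", Candidate: "torai"
Method: check if candidate is substring of word+word
"ratioratio" contains "torai"? No
Is rotation = No


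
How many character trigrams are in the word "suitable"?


Word: "suitable" (length 8)
Number of 3-grams = length - 3 + 1 = 8 - 3 + 1
= 6


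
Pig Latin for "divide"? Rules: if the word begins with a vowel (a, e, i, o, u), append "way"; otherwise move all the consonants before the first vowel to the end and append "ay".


Word: "divide"
Starts with consonant(s) → move to end, add 'ay'
Consonant cluster: "d"
Pig Latin = "ivideday"


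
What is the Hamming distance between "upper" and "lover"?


Comparing character by character (same length = 5):
  Pos 0: 'u' vs 'l' !=
  Pos 1: 'p' vs 'o' !=
  Pos 2: 'p' vs 'v' !=
  Pos 3: 'e' vs 'e' =
  Pos 4: 'r' vs 'r' =
Hamming distance = 3


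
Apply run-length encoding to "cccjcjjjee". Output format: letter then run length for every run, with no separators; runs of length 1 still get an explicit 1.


String: "cccjcjjjee"
Scanning for consecutive runs:
  'c' x 3
  'j' x 1
  'c' x 1
  'j' x 3
  'e' x 2
RLE = "c3j1c1j3e2"


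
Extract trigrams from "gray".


Word: "gray" (length 4)
Number of trigrams = 4 - 3 + 1 = 2
  Position 0: "gra"
  Position 1: "ray"
Trigrams = "gra", "ray"


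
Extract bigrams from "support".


Word: "support" (length 7)
Number of bigrams = 7 - 2 + 1 = 6
  Position 0: "su"
  Position 1: "up"
  Position 2: "pp"
  Position 3: "po"
  Position 4: "or"
  Position 5: "rt"
Bigrams = "su", "up", "pp", "po", "or", "rt"


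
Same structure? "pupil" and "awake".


Pattern of "pupil": [0, 1, 0, 2, 3]
Pattern of "awake": [0, 1, 0, 2, 3]
Patterns match
Same pattern = Yes


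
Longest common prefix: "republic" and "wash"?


Word 1: "republic"
Word 2: "wash"
Comparing from start:
  Pos 0: 'r' != 'w' (stop)
LCP = "" (length 0)


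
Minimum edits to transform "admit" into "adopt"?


Word 1: "admit" (length 5)
Word 2: "adopt" (length 5)
One optimal edit sequence (insert/delete/substitute each cost 1):
  1. keep 'a'
  2. keep 'd'
  3. substitute 'm' -> 'o'  (+1)
  4. substitute 'i' -> 'p'  (+1)
  5. keep 't'
Total edit operations: 2
Edit distance = 2


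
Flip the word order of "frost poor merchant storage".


Original: "frost poor merchant storage"
Words (1..n): frost | poor | merchant | storage
Reversed (n..1): storage | merchant | poor | frost
Result = "storage merchant poor frost"


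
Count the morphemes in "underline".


Word: "underline"
Morphemes: under- / line
Each morpheme carries meaning
= 2 morphemes


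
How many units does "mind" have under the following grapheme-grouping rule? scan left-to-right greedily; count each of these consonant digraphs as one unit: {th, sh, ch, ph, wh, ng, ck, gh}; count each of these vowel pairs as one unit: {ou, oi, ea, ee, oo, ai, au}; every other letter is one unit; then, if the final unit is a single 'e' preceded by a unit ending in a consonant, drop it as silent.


Word: "mind" (4 letters)
Left-to-right scan:
  1. 'm' (letter)
  2. 'i' (letter)
  3. 'n' (letter)
  4. 'd' (letter)
Units from scan: 4
Sound units = 4 units


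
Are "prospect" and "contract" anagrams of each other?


Word 1: "prospect" → sorted: ceopprst
Word 2: "contract" → sorted: accnortt
Same letters? ceopprst != accnortt
Anagram = No


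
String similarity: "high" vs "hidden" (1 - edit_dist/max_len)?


Word 1: "high" (length 4)
Word 2: "hidden" (length 6)
One optimal edit sequence:
  1. keep 'h'
  2. keep 'i'
  3. insert 'd'  (+1)
  4. insert 'd'  (+1)
  5. substitute 'g' -> 'e'  (+1)
  6. substitute 'h' -> 'n'  (+1)
Edit distance = 4
Max length = max(4, 6) = 6
Similarity = 1 - 4/6
= 0.3333


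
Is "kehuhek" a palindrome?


Word: "kehuhek"
Reversed: "kehuhek"
Forward == Backward? kehuhek == kehuhek
Palindrome = Yes


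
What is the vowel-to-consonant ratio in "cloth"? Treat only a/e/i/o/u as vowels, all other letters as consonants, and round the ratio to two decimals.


Word: "cloth"
Vowels (a,e,i,o,u): 1
Consonants: 4
Ratio = 1/4
= 0.25


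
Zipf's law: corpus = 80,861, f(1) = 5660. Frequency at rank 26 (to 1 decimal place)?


Zipf's law: f(r) = f(1) / r
f(1) = 5660
f(26) = 5660 / 26
= 217.7 occurrences


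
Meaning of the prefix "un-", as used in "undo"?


Prefix: un-
As in: undo -> un- + do
Meaning = not / reverse


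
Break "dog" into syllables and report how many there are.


Word: "dog"
Syllable breakdown: dog
Counting: 1 part
= 1 syllable


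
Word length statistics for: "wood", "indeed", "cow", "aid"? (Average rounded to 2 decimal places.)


Lengths: "wood"=4, "indeed"=6, "cow"=3, "aid"=3
Sum = 16, Count = 4
Average = 16/4 = 4.00
= avg=4.00, min=3, max=6


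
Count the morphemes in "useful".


Word: "useful"
Morphemes: use / -ful
Each morpheme carries meaning
= 2 morphemes


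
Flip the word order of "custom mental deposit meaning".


Original: "custom mental deposit meaning"
Words (1..n): custom | mental | deposit | meaning
Reversed (n..1): meaning | deposit | mental | custom
Result = "meaning deposit mental custom"


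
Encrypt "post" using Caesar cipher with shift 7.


Word: "post"
Shift: 7
Each letter → (letter + shift) mod 26:
  'p' (15) + 7 = 22 → 'w'
  'o' (14) + 7 = 21 → 'v'
  's' (18) + 7 = 25 → 'z'
  't' (19) + 7 = 0 → 'a'
Result = "wvza"


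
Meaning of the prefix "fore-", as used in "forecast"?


Prefix: fore-
Example: forecast (fore- + cast)
Meaning = before


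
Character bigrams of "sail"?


Word: "sail" (length 4)
Number of bigrams = 4 - 2 + 1 = 3
  Position 0: "sa"
  Position 1: "ai"
  Position 2: "il"
Bigrams = "sa", "ai", "il"


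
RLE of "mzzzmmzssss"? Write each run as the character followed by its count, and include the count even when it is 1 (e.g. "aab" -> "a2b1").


String: "mzzzmmzssss"
Scanning for consecutive runs:
  'm' x 1
  'z' x 3
  'm' x 2
  'z' x 1
  's' x 4
RLE = "m1z3m2z1s4"


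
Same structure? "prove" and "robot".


Pattern of "prove": [0, 1, 2, 3, 4]
Pattern of "robot": [0, 1, 2, 1, 3]
Patterns do not match
Same pattern = No


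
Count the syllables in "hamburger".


Word: "hamburger"
Syllable breakdown: ham · bur · ger
Counting: 3 parts
= 3 syllables


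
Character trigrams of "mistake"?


Word: "mistake" (length 7)
Number of trigrams = 7 - 3 + 1 = 5
  Position 0: "mis"
  Position 1: "ist"
  Position 2: "sta"
  Position 3: "tak"
  Position 4: "ake"
Trigrams = "mis", "ist", "sta", "tak", "ake"


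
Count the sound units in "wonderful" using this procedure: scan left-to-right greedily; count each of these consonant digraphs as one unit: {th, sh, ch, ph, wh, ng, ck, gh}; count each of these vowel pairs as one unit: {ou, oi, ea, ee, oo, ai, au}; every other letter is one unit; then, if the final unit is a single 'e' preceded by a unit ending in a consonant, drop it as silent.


Word: "wonderful" (9 letters)
Left-to-right scan:
  1. 'w' (letter)
  2. 'o' (letter)
  3. 'n' (letter)
  4. 'd' (letter)
  5. 'e' (letter)
  6. 'r' (letter)
  7. 'f' (letter)
  8. 'u' (letter)
  9. 'l' (letter)
Units from scan: 9
Sound units = 9 units


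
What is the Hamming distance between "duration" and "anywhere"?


Comparing character by character (same length = 8):
  Pos 0: 'd' vs 'a' !=
  Pos 1: 'u' vs 'n' !=
  Pos 2: 'r' vs 'y' !=
  Pos 3: 'a' vs 'w' !=
  Pos 4: 't' vs 'h' !=
  Pos 5: 'i' vs 'e' !=
  Pos 6: 'o' vs 'r' !=
  Pos 7: 'n' vs 'e' !=
Hamming distance = 8


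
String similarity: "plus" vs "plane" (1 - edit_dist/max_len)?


Word 1: "plus" (length 4)
Word 2: "plane" (length 5)
One optimal edit sequence:
  1. keep 'p'
  2. keep 'l'
  3. insert 'a'  (+1)
  4. substitute 'u' -> 'n'  (+1)
  5. substitute 's' -> 'e'  (+1)
Edit distance = 3
Max length = max(4, 5) = 5
Similarity = 1 - 3/5
= 0.4000


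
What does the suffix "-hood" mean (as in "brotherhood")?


Suffix: -hood
Example: brotherhood = brother + -hood
Meaning = state / condition


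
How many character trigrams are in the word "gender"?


Word: "gender" (length 6)
Number of 3-grams = length - 3 + 1 = 6 - 3 + 1
= 4


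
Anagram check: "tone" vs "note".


Word 1: "tone" → sorted: enot
Word 2: "note" → sorted: enot
Same letters? enot == enot
Anagram = Yes


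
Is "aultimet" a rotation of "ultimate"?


Word: "ultimate", Candidate: "aultimet"
Method: check if candidate is substring of word+word
"ultimateultimate" contains "aultimet"? No
Is rotation = No


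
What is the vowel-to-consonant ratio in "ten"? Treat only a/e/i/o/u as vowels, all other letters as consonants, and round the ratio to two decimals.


Word: "ten"
Vowels (a,e,i,o,u): 1
Consonants: 2
Ratio = 1/2
= 0.50


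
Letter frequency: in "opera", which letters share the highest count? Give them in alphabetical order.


Word: "opera"
Letter counts:
  'a': 1
  'e': 1
  'o': 1
  'p': 1
  'r': 1
Maximum count = 1
Most frequent = 'a', 'e', 'o', 'p', 'r' (1 time each)


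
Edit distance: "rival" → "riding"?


Word 1: "rival" (length 5)
Word 2: "riding" (length 6)
One optimal edit sequence (insert/delete/substitute each cost 1):
  1. keep 'r'
  2. keep 'i'
  3. insert 'd'  (+1)
  4. substitute 'v' -> 'i'  (+1)
  5. substitute 'a' -> 'n'  (+1)
  6. substitute 'l' -> 'g'  (+1)
Total edit operations: 4
Edit distance = 4


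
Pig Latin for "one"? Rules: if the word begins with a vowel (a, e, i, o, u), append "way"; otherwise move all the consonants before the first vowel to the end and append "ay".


Word: "one"
Starts with vowel → add 'way'
Pig Latin = "oneway"


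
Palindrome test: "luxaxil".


Word: "luxaxil"
Reversed: "lixaxul"
Forward == Backward? luxaxil != lixaxul
Palindrome = No


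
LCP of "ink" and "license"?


Word 1: "ink"
Word 2: "license"
Comparing from start:
  Pos 0: 'i' != 'l' (stop)
LCP = "" (length 0)


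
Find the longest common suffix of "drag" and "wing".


Word 1: "drag"
Word 2: "wing"
Comparing from end:
  Pos -1: 'g' == 'g'
  Pos -2: 'a' != 'n' (stop)
LCS = "g" (length 1)


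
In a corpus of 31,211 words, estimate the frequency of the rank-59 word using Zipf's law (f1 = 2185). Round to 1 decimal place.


Zipf's law: f(r) = f(1) / r
f(1) = 2185
f(59) = 2185 / 59
= 37.0 occurrences


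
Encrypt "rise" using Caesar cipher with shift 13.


Word: "rise"
Shift: 13
Each letter → (letter + shift) mod 26:
  'r' (17) + 13 = 4 → 'e'
  'i' (8) + 13 = 21 → 'v'
  's' (18) + 13 = 5 → 'f'
  'e' (4) + 13 = 17 → 'r'
Result = "evfr"


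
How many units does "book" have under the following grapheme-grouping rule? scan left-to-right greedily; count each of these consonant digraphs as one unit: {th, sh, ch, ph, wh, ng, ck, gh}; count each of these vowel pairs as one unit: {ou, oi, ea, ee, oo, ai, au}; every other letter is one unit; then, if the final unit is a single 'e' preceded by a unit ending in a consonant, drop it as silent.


Word: "book" (4 letters)
Left-to-right scan:
  [1] 'b' (letter)
  [2] 'oo' (vowel-pair)
  [3] 'k' (letter)
Units from scan: 3
Sound units = 3 units


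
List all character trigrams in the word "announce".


Word: "announce" (length 8)
Number of trigrams = 8 - 3 + 1 = 6
  Position 0: "ann"
  Position 1: "nno"
  Position 2: "nou"
  Position 3: "oun"
  Position 4: "unc"
  Position 5: "nce"
Trigrams = "ann", "nno", "nou", "oun", "unc", "nce"


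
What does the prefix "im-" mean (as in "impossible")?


Prefix: im-
As in: impossible -> im- + possible
Meaning = not / into


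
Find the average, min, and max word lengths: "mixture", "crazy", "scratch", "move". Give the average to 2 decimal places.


Lengths: "mixture"=7, "crazy"=5, "scratch"=7, "move"=4
Sum = 23, Count = 4
Average = 23/4 = 5.75
= avg=5.75, min=4, max=7


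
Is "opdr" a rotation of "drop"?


Word: "drop", Candidate: "opdr"
Method: check if candidate is substring of word+word
"dropdrop" contains "opdr"? Yes
Is rotation = Yes


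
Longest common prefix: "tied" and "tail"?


Word 1: "tied"
Word 2: "tail"
Comparing from start:
  Pos 0: 't' == 't'
  Pos 1: 'i' != 'a' (stop)
LCP = "t" (length 1)


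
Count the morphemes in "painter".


Word: "painter"
Morphemes: paint + -er
Each morpheme carries meaning
= 2 morphemes


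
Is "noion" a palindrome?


Word: "noion"
Reversed: "noion"
Forward == Backward? noion == noion
Palindrome = Yes


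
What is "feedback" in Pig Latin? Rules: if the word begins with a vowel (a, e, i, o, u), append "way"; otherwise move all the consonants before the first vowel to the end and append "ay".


Word: "feedback"
Starts with consonant(s) → move to end, add 'ay'
Consonant cluster: "f"
Pig Latin = "eedbackfay"


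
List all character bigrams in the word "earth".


Word: "earth" (length 5)
Number of bigrams = 5 - 2 + 1 = 4
  Position 0: "ea"
  Position 1: "ar"
  Position 2: "rt"
  Position 3: "th"
Bigrams = "ea", "ar", "rt", "th"


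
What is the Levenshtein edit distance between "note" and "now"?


Word 1: "note" (length 4)
Word 2: "now" (length 3)
One optimal edit sequence (insert/delete/substitute each cost 1):
  1. keep 'n'
  2. keep 'o'
  3. delete 't'  (+1)
  4. substitute 'e' -> 'w'  (+1)
Total edit operations: 2
Edit distance = 2


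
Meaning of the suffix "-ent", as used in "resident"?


Suffix: -ent
Example: resident (reside + -ent, with a spelling change)
Meaning = one who / that which


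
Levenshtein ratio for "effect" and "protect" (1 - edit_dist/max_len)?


Word 1: "effect" (length 6)
Word 2: "protect" (length 7)
One optimal edit sequence:
  1. insert 'p'  (+1)
  2. substitute 'e' -> 'r'  (+1)
  3. substitute 'f' -> 'o'  (+1)
  4. substitute 'f' -> 't'  (+1)
  5. keep 'e'
  6. keep 'c'
  7. keep 't'
Edit distance = 4
Max length = max(6, 7) = 7
Similarity = 1 - 4/7
= 0.4286


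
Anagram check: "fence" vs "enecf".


Word 1: "fence" → sorted: ceefn
Word 2: "enecf" → sorted: ceefn
Same letters? ceefn == ceefn
Anagram = Yes


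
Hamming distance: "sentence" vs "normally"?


Comparing character by character (same length = 8):
  Pos 0: 's' vs 'n' !=
  Pos 1: 'e' vs 'o' !=
  Pos 2: 'n' vs 'r' !=
  Pos 3: 't' vs 'm' !=
  Pos 4: 'e' vs 'a' !=
  Pos 5: 'n' vs 'l' !=
  Pos 6: 'c' vs 'l' !=
  Pos 7: 'e' vs 'y' !=
Hamming distance = 8


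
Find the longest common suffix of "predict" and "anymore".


Word 1: "predict"
Word 2: "anymore"
Comparing from end:
  Pos -1: 't' != 'e' (stop)
LCS = "" (length 0)


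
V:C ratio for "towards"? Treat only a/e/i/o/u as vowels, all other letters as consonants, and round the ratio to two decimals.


Word: "towards"
Vowels (a,e,i,o,u): 2
Consonants: 5
Ratio = 2/5
= 0.40


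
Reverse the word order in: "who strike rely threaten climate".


Original: "who strike rely threaten climate"
Words (1..n): who | strike | rely | threaten | climate
Reversed (n..1): climate | threaten | rely | strike | who
Result = "climate threaten rely strike who"


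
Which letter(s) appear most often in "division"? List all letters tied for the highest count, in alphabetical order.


Word: "division"
Letter counts:
  'd': 1
  'i': 3
  'n': 1
  'o': 1
  's': 1
  'v': 1
Maximum count = 3
Most frequent = 'i' (3 times each)


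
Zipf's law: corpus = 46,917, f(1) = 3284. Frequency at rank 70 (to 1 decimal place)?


Zipf's law: f(r) = f(1) / r
f(1) = 3284
f(70) = 3284 / 70
= 46.9 occurrences


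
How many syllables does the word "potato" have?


Word: "potato"
Syllable breakdown: po-ta-to
Counting: 3 parts
= 3 syllables


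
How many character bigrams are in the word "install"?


Word: "install" (length 7)
Number of 2-grams = length - 2 + 1 = 7 - 2 + 1
= 6


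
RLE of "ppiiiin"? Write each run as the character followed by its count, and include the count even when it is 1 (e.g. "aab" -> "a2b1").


String: "ppiiiin"
Scanning for consecutive runs:
  'p' x 2
  'i' x 4
  'n' x 1
RLE = "p2i4n1"


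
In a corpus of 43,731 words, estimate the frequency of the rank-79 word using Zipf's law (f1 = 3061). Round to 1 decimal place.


Zipf's law: f(r) = f(1) / r
f(1) = 3061
f(79) = 3061 / 79
= 38.7 occurrences


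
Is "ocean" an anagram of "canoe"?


Word 1: "canoe" → sorted: aceno
Word 2: "ocean" → sorted: aceno
Same letters? aceno == aceno
Anagram = Yes


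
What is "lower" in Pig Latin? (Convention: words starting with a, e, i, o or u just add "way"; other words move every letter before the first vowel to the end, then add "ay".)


Word: "lower"
Starts with consonant(s) → move to end, add 'ay'
Consonant cluster: "l"
Pig Latin = "owerlay"


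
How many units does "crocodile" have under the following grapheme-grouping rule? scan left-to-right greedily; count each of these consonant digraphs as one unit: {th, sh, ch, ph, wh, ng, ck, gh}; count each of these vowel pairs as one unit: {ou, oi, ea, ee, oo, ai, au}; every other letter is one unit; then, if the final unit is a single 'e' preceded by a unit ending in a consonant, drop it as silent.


Word: "crocodile" (9 letters)
Left-to-right scan:
  [1] 'c' (letter)
  [2] 'r' (letter)
  [3] 'o' (letter)
  [4] 'c' (letter)
  [5] 'o' (letter)
  [6] 'd' (letter)
  [7] 'i' (letter)
  [8] 'l' (letter)
  [9] 'e' (letter)
Units from scan: 9
Final unit is 'e' after a consonant -> drop as silent (-1)
Sound units = 8 units


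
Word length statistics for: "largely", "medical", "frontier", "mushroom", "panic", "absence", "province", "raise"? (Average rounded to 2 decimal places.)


Lengths: "largely"=7, "medical"=7, "frontier"=8, "mushroom"=8, "panic"=5, "absence"=7, "province"=8, "raise"=5
Sum = 55, Count = 8
Average = 55/8 = 6.88
= avg=6.88, min=5, max=8


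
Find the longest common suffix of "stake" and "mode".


Word 1: "stake"
Word 2: "mode"
Comparing from end:
  Pos -1: 'e' == 'e'
  Pos -2: 'k' != 'd' (stop)
LCS = "e" (length 1)


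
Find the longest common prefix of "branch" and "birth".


Word 1: "branch"
Word 2: "birth"
Comparing from start:
  Pos 0: 'b' == 'b'
  Pos 1: 'r' != 'i' (stop)
LCP = "b" (length 1)


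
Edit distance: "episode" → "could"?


Word 1: "episode" (length 7)
Word 2: "could" (length 5)
One optimal edit sequence (insert/delete/substitute each cost 1):
  1. delete 'e'  (+1)
  2. substitute 'p' -> 'c'  (+1)
  3. substitute 'i' -> 'o'  (+1)
  4. substitute 's' -> 'u'  (+1)
  5. substitute 'o' -> 'l'  (+1)
  6. keep 'd'
  7. delete 'e'  (+1)
Total edit operations: 6
Edit distance = 6


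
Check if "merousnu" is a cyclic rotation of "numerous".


Word: "numerous", Candidate: "merousnu"
Method: check if candidate is substring of word+word
"numerousnumerous" contains "merousnu"? Yes
Is rotation = Yes


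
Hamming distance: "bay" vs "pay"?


Comparing character by character (same length = 3):
  Pos 0: 'b' vs 'p' !=
  Pos 1: 'a' vs 'a' =
  Pos 2: 'y' vs 'y' =
Hamming distance = 1


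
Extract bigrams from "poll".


Word: "poll" (length 4)
Number of bigrams = 4 - 2 + 1 = 3
  Position 0: "po"
  Position 1: "ol"
  Position 2: "ll"
Bigrams = "po", "ol", "ll"


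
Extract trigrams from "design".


Word: "design" (length 6)
Number of trigrams = 6 - 3 + 1 = 4
  Position 0: "des"
  Position 1: "esi"
  Position 2: "sig"
  Position 3: "ign"
Trigrams = "des", "esi", "sig", "ign"


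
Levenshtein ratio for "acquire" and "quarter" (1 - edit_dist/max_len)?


Word 1: "acquire" (length 7)
Word 2: "quarter" (length 7)
One optimal edit sequence:
  1. delete 'a'  (+1)
  2. delete 'c'  (+1)
  3. keep 'q'
  4. keep 'u'
  5. substitute 'i' -> 'a'  (+1)
  6. keep 'r'
  7. insert 't'  (+1)
  8. keep 'e'
  9. insert 'r'  (+1)
Edit distance = 5
Max length = max(7, 7) = 7
Similarity = 1 - 5/7
= 0.2857


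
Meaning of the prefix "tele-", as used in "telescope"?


Prefix: tele-
Example: telescope (tele- + scope)
Meaning = distant


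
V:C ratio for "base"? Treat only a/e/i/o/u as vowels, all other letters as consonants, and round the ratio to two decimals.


Word: "base"
Vowels (a,e,i,o,u): 2
Consonants: 2
Ratio = 2/2
= 1.00


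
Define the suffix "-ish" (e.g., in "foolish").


Suffix: -ish
Example: foolish = fool + -ish
Meaning = somewhat / having the qualities of


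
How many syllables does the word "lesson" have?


Word: "lesson"
Syllable breakdown: les-son
Counting: 2 parts
= 2 syllables


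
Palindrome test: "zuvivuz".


Word: "zuvivuz"
Reversed: "zuvivuz"
Forward == Backward? zuvivuz == zuvivuz
Palindrome = Yes


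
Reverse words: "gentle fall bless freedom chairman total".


Original: "gentle fall bless freedom chairman total"
Words (1..n): gentle | fall | bless | freedom | chairman | total
Reversed (n..1): total | chairman | freedom | bless | fall | gentle
Result = "total chairman freedom bless fall gentle"


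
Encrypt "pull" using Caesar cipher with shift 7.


Word: "pull"
Shift: 7
Each letter → (letter + shift) mod 26:
  'p' (15) + 7 = 22 → 'w'
  'u' (20) + 7 = 1 → 'b'
  'l' (11) + 7 = 18 → 's'
  'l' (11) + 7 = 18 → 's'
Result = "wbss"


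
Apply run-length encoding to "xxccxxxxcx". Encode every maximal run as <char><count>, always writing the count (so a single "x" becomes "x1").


String: "xxccxxxxcx"
Scanning for consecutive runs:
  'x' x 2
  'c' x 2
  'x' x 4
  'c' x 1
  'x' x 1
RLE = "x2c2x4c1x1"
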